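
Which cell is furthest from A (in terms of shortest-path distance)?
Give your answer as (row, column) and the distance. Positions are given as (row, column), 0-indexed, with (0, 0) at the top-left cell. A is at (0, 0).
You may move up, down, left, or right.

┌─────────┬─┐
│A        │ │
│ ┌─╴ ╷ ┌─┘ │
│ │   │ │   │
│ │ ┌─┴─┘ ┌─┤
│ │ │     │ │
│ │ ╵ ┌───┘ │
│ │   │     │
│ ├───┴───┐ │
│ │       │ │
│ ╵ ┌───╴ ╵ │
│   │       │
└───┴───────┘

Computing BFS distances from A to all cells:
Furthest cell: (3, 3)
Distance: 16 steps

Path from A to the furthest cell:

┌─────────┬─┐
│A        │ │
│ ┌─╴ ╷ ┌─┘ │
│↓│   │ │   │
│ │ ┌─┴─┘ ┌─┤
│↓│ │     │ │
│ │ ╵ ┌───┘ │
│↓│   │B ← ↰│
│ ├───┴───┐ │
│↓│↱ → → ↓│↑│
│ ╵ ┌───╴ ╵ │
│↳ ↑│    ↳ ↑│
└───┴───────┘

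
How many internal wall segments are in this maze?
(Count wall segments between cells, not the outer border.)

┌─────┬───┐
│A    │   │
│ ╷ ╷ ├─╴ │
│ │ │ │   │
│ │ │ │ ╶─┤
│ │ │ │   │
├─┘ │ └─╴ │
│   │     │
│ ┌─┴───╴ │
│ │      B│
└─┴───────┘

Counting internal wall segments:
Total internal walls: 16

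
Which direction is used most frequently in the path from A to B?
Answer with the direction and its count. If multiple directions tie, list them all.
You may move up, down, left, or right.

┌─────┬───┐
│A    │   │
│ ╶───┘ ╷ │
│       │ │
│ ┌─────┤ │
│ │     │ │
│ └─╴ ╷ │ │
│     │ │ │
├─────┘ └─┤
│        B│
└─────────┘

Directions: down, down, down, right, right, up, right, down, down, right
Counts: {'down': 5, 'right': 4, 'up': 1}
Most common: down (5 times)

Solution:

┌─────┬───┐
│A    │   │
│ ╶───┘ ╷ │
│↓      │ │
│ ┌─────┤ │
│↓│  ↱ ↓│ │
│ └─╴ ╷ │ │
│↳ → ↑│↓│ │
├─────┘ └─┤
│      ↳ B│
└─────────┘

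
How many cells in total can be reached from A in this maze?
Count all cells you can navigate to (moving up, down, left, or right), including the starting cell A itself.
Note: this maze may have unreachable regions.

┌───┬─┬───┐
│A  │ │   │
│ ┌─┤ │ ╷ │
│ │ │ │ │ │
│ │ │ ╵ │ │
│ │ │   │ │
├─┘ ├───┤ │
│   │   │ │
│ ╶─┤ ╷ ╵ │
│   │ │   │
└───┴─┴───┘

Using BFS/flood-fill to find all reachable cells from A:
Maze size: 5 × 5 = 25 total cells
21 cell(s) are walled off and cannot be reached from A.
Reachable cells: 4

Reachable region (· marks reachable cells):

┌───┬─┬───┐
│A ·│ │   │
│ ┌─┤ │ ╷ │
│·│ │ │ │ │
│ │ │ ╵ │ │
│·│ │   │ │
├─┘ ├───┤ │
│   │   │ │
│ ╶─┤ ╷ ╵ │
│   │ │   │
└───┴─┴───┘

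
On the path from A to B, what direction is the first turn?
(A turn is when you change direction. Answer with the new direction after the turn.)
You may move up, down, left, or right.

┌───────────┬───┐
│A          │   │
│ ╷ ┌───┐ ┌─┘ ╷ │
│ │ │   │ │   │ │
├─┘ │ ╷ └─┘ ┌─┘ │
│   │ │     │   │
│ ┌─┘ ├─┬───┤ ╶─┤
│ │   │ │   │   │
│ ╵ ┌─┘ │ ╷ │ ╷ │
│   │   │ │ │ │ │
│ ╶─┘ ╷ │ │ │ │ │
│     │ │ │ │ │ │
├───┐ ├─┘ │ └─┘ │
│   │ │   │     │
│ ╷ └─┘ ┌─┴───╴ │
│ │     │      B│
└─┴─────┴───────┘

Directions: right, down, down, left, down, down, right, up, right, up, up, right, down, right, right, up, right, up, right, down, down, left, down, right, down, down, down, down
First turn direction: down

Solution:

┌───────────┬───┐
│A ↓        │↱ ↓│
│ ╷ ┌───┐ ┌─┘ ╷ │
│ │↓│↱ ↓│ │↱ ↑│↓│
├─┘ │ ╷ └─┘ ┌─┘ │
│↓ ↲│↑│↳ → ↑│↓ ↲│
│ ┌─┘ ├─┬───┤ ╶─┤
│↓│↱ ↑│ │   │↳ ↓│
│ ╵ ┌─┘ │ ╷ │ ╷ │
│↳ ↑│   │ │ │ │↓│
│ ╶─┘ ╷ │ │ │ │ │
│     │ │ │ │ │↓│
├───┐ ├─┘ │ └─┘ │
│   │ │   │    ↓│
│ ╷ └─┘ ┌─┴───╴ │
│ │     │      B│
└─┴─────┴───────┘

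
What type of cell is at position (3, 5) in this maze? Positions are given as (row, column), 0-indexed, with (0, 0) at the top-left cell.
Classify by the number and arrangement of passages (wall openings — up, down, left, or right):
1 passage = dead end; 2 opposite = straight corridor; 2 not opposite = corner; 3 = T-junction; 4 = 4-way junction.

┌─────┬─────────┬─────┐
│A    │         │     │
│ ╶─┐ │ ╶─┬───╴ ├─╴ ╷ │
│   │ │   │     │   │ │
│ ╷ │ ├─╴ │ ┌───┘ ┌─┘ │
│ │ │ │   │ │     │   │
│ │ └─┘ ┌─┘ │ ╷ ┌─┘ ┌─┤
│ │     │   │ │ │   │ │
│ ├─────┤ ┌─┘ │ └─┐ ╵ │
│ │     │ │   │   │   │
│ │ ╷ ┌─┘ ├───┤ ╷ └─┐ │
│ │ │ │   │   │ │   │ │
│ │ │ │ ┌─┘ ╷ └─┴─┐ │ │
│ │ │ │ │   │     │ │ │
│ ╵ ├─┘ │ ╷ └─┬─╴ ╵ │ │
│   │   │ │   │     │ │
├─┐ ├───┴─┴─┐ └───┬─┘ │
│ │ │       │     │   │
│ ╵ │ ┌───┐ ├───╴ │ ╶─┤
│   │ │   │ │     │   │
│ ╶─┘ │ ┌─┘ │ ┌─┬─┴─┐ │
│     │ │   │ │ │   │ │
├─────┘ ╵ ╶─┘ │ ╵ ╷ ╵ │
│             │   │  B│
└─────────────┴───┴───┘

Checking cell at (3, 5):
Number of passages: 2
Cell type: corner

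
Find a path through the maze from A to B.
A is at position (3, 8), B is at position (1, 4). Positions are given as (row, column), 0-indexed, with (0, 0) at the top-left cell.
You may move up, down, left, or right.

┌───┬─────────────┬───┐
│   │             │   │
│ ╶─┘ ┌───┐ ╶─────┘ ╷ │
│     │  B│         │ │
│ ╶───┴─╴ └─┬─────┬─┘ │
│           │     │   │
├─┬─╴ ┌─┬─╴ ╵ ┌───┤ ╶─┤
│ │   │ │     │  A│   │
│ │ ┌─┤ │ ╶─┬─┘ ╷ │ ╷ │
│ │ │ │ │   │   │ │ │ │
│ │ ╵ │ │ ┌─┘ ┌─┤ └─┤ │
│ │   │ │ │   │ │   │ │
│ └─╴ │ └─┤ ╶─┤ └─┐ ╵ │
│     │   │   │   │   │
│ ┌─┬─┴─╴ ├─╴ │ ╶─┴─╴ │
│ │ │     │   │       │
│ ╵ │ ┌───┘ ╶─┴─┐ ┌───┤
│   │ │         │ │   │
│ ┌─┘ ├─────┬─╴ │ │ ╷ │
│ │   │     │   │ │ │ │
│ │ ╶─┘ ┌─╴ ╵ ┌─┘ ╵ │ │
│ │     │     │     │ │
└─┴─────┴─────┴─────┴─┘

Finding the shortest path from (3, 8) to (1, 4):
Path length: 32 steps
Directions: down → down → right → down → right → up → up → up → left → up → right → up → up → left → down → left → left → left → left → up → left → left → left → down → left → left → down → right → right → right → right → up

Solution:

┌───┬─────────────┬───┐
│   │↓ ← ← ↰      │↓ ↰│
│ ╶─┘ ┌───┐ ╶─────┘ ╷ │
│↓ ← ↲│  B│↑ ← ← ← ↲│↑│
│ ╶───┴─╴ └─┬─────┬─┘ │
│↳ → → → ↑  │     │↱ ↑│
├─┬─╴ ┌─┬─╴ ╵ ┌───┤ ╶─┤
│ │   │ │     │  A│↑ ↰│
│ │ ┌─┤ │ ╶─┬─┘ ╷ │ ╷ │
│ │ │ │ │   │   │↓│ │↑│
│ │ ╵ │ │ ┌─┘ ┌─┤ └─┤ │
│ │   │ │ │   │ │↳ ↓│↑│
│ └─╴ │ └─┤ ╶─┤ └─┐ ╵ │
│     │   │   │   │↳ ↑│
│ ┌─┬─┴─╴ ├─╴ │ ╶─┴─╴ │
│ │ │     │   │       │
│ ╵ │ ┌───┘ ╶─┴─┐ ┌───┤
│   │ │         │ │   │
│ ┌─┘ ├─────┬─╴ │ │ ╷ │
│ │   │     │   │ │ │ │
│ │ ╶─┘ ┌─╴ ╵ ┌─┘ ╵ │ │
│ │     │     │     │ │
└─┴─────┴─────┴─────┴─┘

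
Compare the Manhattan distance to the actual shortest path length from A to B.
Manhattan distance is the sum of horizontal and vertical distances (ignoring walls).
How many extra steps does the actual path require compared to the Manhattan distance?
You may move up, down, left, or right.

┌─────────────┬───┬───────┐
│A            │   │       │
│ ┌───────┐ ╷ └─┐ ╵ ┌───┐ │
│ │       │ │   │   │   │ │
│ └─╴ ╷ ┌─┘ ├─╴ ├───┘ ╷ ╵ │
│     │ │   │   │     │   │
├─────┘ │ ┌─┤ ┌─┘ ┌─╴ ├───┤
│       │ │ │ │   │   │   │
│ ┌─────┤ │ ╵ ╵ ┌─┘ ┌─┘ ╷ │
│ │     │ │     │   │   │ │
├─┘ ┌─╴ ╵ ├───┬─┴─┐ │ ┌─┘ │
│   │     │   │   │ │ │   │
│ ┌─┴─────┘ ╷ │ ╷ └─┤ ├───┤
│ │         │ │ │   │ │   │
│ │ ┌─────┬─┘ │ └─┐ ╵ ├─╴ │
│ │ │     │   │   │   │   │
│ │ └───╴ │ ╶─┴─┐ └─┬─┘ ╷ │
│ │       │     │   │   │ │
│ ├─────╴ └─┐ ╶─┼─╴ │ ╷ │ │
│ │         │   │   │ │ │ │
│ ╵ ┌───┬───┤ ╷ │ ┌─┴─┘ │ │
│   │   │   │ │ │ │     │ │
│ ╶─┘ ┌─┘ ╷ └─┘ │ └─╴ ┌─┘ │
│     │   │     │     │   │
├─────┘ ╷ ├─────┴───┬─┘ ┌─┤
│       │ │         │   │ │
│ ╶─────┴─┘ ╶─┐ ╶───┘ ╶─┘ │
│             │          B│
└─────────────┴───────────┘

Manhattan distance: |13 - 0| + |12 - 0| = 25
Actual path length: 73
Extra steps: 73 - 25 = 48

Solution:

┌─────────────┬───┬───────┐
│A → → → → ↓  │   │       │
│ ┌───────┐ ╷ └─┐ ╵ ┌───┐ │
│ │       │↓│   │   │   │ │
│ └─╴ ╷ ┌─┘ ├─╴ ├───┘ ╷ ╵ │
│     │ │↓ ↲│   │     │   │
├─────┘ │ ┌─┤ ┌─┘ ┌─╴ ├───┤
│       │↓│ │ │   │   │   │
│ ┌─────┤ │ ╵ ╵ ┌─┘ ┌─┘ ╷ │
│ │↓ ← ↰│↓│     │   │   │ │
├─┘ ┌─╴ ╵ ├───┬─┴─┐ │ ┌─┘ │
│↓ ↲│  ↑ ↲│↱ ↓│   │ │ │   │
│ ┌─┴─────┘ ╷ │ ╷ └─┤ ├───┤
│↓│↱ → → → ↑│↓│ │   │ │   │
│ │ ┌─────┬─┘ │ └─┐ ╵ ├─╴ │
│↓│↑│     │↓ ↲│   │   │   │
│ │ └───╴ │ ╶─┴─┐ └─┬─┘ ╷ │
│↓│↑ ← ← ↰│↳ ↓  │   │   │ │
│ ├─────╴ └─┐ ╶─┼─╴ │ ╷ │ │
│↓│↱ → → ↑  │↳ ↓│   │ │ │ │
│ ╵ ┌───┬───┤ ╷ │ ┌─┴─┘ │ │
│↳ ↑│   │↓ ↰│ │↓│ │     │ │
│ ╶─┘ ┌─┘ ╷ └─┘ │ └─╴ ┌─┘ │
│     │↓ ↲│↑ ← ↲│     │   │
├─────┘ ╷ ├─────┴───┬─┘ ┌─┤
│↓ ← ← ↲│ │↱ → ↓    │   │ │
│ ╶─────┴─┘ ╶─┐ ╶───┘ ╶─┘ │
│↳ → → → → ↑  │↳ → → → → B│
└─────────────┴───────────┘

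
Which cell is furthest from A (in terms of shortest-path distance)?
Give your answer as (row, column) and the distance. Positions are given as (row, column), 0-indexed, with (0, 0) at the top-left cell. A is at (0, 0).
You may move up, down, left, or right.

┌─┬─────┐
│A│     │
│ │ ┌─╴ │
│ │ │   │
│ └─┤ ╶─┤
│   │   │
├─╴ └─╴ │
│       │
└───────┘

Computing BFS distances from A to all cells:
Furthest cell: (1, 1)
Distance: 14 steps

Path from A to the furthest cell:

┌─┬─────┐
│A│↓ ← ↰│
│ │ ┌─╴ │
│↓│B│↱ ↑│
│ └─┤ ╶─┤
│↳ ↓│↑ ↰│
├─╴ └─╴ │
│  ↳ → ↑│
└───────┘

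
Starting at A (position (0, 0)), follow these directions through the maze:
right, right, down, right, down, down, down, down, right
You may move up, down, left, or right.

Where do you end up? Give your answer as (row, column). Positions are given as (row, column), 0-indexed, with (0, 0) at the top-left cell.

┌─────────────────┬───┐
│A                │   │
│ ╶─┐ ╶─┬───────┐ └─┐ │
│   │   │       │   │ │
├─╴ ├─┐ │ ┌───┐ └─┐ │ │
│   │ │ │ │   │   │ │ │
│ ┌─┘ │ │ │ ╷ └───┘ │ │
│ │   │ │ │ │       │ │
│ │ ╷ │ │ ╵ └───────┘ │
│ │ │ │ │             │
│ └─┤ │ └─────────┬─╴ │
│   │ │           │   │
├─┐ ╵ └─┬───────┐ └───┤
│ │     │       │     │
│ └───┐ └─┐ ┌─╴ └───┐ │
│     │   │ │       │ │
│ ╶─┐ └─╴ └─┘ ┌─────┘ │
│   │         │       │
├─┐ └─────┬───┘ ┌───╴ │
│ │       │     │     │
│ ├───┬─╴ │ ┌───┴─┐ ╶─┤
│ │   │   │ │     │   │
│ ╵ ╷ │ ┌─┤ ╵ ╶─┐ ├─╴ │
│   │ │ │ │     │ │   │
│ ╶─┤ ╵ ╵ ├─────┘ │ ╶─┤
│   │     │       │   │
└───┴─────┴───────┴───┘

Following directions step by step:
Start: (0, 0)
  right: (0, 0) → (0, 1)
  right: (0, 1) → (0, 2)
  down: (0, 2) → (1, 2)
  right: (1, 2) → (1, 3)
  down: (1, 3) → (2, 3)
  down: (2, 3) → (3, 3)
  down: (3, 3) → (4, 3)
  down: (4, 3) → (5, 3)
  right: (5, 3) → (5, 4)
Final position: (5, 4)

Path taken:

┌─────────────────┬───┐
│A → ↓            │   │
│ ╶─┐ ╶─┬───────┐ └─┐ │
│   │↳ ↓│       │   │ │
├─╴ ├─┐ │ ┌───┐ └─┐ │ │
│   │ │↓│ │   │   │ │ │
│ ┌─┘ │ │ │ ╷ └───┘ │ │
│ │   │↓│ │ │       │ │
│ │ ╷ │ │ ╵ └───────┘ │
│ │ │ │↓│             │
│ └─┤ │ └─────────┬─╴ │
│   │ │↳ B        │   │
├─┐ ╵ └─┬───────┐ └───┤
│ │     │       │     │
│ └───┐ └─┐ ┌─╴ └───┐ │
│     │   │ │       │ │
│ ╶─┐ └─╴ └─┘ ┌─────┘ │
│   │         │       │
├─┐ └─────┬───┘ ┌───╴ │
│ │       │     │     │
│ ├───┬─╴ │ ┌───┴─┐ ╶─┤
│ │   │   │ │     │   │
│ ╵ ╷ │ ┌─┤ ╵ ╶─┐ ├─╴ │
│   │ │ │ │     │ │   │
│ ╶─┤ ╵ ╵ ├─────┘ │ ╶─┤
│   │     │       │   │
└───┴─────┴───────┴───┘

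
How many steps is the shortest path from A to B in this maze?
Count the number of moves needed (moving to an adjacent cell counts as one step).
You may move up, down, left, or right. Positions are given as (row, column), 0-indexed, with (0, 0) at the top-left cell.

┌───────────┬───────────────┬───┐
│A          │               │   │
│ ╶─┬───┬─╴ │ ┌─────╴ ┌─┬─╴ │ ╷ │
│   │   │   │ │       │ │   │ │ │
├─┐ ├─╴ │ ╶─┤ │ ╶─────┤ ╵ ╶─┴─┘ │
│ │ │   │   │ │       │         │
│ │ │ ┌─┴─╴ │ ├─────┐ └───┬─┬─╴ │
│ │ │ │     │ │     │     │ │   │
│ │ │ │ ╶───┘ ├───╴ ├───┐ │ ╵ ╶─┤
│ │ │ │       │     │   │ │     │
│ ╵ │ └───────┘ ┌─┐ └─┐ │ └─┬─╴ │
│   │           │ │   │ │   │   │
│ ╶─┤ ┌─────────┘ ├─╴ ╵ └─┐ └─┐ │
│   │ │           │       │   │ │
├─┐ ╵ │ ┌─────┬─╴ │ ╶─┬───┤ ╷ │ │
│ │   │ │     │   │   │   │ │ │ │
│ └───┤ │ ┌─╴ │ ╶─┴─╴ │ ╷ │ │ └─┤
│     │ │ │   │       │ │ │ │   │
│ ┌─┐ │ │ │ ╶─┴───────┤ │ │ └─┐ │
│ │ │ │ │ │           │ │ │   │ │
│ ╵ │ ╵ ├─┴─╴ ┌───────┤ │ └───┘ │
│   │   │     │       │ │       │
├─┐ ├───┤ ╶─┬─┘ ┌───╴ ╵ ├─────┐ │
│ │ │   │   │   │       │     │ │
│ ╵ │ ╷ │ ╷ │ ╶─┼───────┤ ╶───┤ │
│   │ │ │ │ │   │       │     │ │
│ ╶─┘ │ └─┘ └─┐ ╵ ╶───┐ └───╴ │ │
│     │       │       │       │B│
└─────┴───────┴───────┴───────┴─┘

Using BFS to find shortest path:
Start: (0, 0), End: (13, 15)
Path found:
(0,0) → (0,1) → (0,2) → (0,3) → (0,4) → (0,5) → (1,5) → (1,4) → (2,4) → (2,5) → (3,5) → (3,4) → (3,3) → (4,3) → (4,4) → (4,5) → (4,6) → (3,6) → (2,6) → (1,6) → (0,6) → (0,7) → (0,8) → (0,9) → (0,10) → (1,10) → (1,9) → (1,8) → (1,7) → (2,7) → (2,8) → (2,9) → (2,10) → (3,10) → (3,11) → (3,12) → (4,12) → (5,12) → (5,13) → (6,13) → (6,14) → (7,14) → (8,14) → (8,15) → (9,15) → (10,15) → (11,15) → (12,15) → (13,15)
Number of steps: 48

Solution:

┌───────────┬───────────────┬───┐
│A → → → → ↓│↱ → → → ↓      │   │
│ ╶─┬───┬─╴ │ ┌─────╴ ┌─┬─╴ │ ╷ │
│   │   │↓ ↲│↑│↓ ← ← ↲│ │   │ │ │
├─┐ ├─╴ │ ╶─┤ │ ╶─────┤ ╵ ╶─┴─┘ │
│ │ │   │↳ ↓│↑│↳ → → ↓│         │
│ │ │ ┌─┴─╴ │ ├─────┐ └───┬─┬─╴ │
│ │ │ │↓ ← ↲│↑│     │↳ → ↓│ │   │
│ │ │ │ ╶───┘ ├───╴ ├───┐ │ ╵ ╶─┤
│ │ │ │↳ → → ↑│     │   │↓│     │
│ ╵ │ └───────┘ ┌─┐ └─┐ │ └─┬─╴ │
│   │           │ │   │ │↳ ↓│   │
│ ╶─┤ ┌─────────┘ ├─╴ ╵ └─┐ └─┐ │
│   │ │           │       │↳ ↓│ │
├─┐ ╵ │ ┌─────┬─╴ │ ╶─┬───┤ ╷ │ │
│ │   │ │     │   │   │   │ │↓│ │
│ └───┤ │ ┌─╴ │ ╶─┴─╴ │ ╷ │ │ └─┤
│     │ │ │   │       │ │ │ │↳ ↓│
│ ┌─┐ │ │ │ ╶─┴───────┤ │ │ └─┐ │
│ │ │ │ │ │           │ │ │   │↓│
│ ╵ │ ╵ ├─┴─╴ ┌───────┤ │ └───┘ │
│   │   │     │       │ │      ↓│
├─┐ ├───┤ ╶─┬─┘ ┌───╴ ╵ ├─────┐ │
│ │ │   │   │   │       │     │↓│
│ ╵ │ ╷ │ ╷ │ ╶─┼───────┤ ╶───┤ │
│   │ │ │ │ │   │       │     │↓│
│ ╶─┘ │ └─┘ └─┐ ╵ ╶───┐ └───╴ │ │
│     │       │       │       │B│
└─────┴───────┴───────┴───────┴─┘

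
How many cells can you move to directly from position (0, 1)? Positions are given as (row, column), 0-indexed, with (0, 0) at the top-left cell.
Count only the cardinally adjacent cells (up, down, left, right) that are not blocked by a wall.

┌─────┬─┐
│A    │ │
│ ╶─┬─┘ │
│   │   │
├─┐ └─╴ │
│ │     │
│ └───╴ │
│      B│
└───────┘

Checking passable neighbors of (0, 1):
Neighbors: (0, 0), (0, 2)
Count: 2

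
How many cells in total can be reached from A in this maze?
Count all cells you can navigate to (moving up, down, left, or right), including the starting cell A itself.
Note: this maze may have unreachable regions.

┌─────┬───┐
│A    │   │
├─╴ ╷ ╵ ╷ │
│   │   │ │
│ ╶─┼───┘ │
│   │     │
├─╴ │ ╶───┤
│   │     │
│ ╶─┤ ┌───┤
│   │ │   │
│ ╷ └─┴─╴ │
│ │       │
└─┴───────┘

Using BFS/flood-fill to find all reachable cells from A:
Maze size: 6 × 5 = 30 total cells
All cells are reachable — the maze is fully connected.
Reachable cells: 30

Reachable region (· marks reachable cells):

┌─────┬───┐
│A · ·│· ·│
├─╴ ╷ ╵ ╷ │
│· ·│· ·│·│
│ ╶─┼───┘ │
│· ·│· · ·│
├─╴ │ ╶───┤
│· ·│· · ·│
│ ╶─┤ ┌───┤
│· ·│·│· ·│
│ ╷ └─┴─╴ │
│·│· · · ·│
└─┴───────┘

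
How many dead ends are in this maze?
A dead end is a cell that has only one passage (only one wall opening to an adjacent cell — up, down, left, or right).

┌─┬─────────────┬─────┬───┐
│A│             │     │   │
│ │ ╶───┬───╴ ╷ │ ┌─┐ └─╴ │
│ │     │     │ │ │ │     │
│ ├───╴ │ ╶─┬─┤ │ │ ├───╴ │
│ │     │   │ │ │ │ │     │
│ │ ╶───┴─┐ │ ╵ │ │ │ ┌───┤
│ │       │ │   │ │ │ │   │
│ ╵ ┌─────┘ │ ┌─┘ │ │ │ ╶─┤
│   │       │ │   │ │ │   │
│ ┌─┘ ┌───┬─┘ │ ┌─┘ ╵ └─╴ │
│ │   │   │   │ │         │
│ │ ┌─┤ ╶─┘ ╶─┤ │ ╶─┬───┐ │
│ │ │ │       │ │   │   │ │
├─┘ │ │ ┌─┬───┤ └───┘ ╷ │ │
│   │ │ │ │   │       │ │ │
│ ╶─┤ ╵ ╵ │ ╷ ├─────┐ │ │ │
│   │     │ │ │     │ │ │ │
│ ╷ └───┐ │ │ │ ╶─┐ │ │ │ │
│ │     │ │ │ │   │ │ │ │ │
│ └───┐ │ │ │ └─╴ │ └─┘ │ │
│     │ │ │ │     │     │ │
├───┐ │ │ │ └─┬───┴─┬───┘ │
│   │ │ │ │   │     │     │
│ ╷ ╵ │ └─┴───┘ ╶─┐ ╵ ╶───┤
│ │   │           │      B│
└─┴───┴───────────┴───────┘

Checking each cell for number of passages:

Dead ends found at positions:
  (0, 0)
  (0, 11)
  (1, 9)
  (2, 6)
  (3, 4)
  (3, 12)
  (5, 4)
  (6, 0)
  (6, 2)
  (6, 6)
  (6, 9)
  (7, 4)
  (9, 10)
  (11, 4)
  (11, 6)
  (12, 0)
  (12, 8)
  (12, 12)
Total dead ends: 18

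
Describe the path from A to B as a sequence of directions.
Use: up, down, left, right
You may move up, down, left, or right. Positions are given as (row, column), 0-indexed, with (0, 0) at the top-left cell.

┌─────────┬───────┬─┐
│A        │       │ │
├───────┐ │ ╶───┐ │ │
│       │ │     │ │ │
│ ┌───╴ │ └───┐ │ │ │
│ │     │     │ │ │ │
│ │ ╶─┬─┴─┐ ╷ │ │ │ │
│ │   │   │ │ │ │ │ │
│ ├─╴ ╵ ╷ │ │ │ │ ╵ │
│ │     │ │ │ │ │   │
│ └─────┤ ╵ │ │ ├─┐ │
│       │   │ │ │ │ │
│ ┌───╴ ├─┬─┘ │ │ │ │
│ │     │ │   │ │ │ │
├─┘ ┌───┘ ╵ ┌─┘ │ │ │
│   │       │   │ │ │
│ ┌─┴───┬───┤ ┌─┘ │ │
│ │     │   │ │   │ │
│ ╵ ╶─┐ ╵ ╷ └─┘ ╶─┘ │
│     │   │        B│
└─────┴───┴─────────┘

Finding the path and converting it to directions:
Path through cells: (0,0) → (0,1) → (0,2) → (0,3) → (0,4) → (1,4) → (2,4) → (2,5) → (3,5) → (4,5) → (5,5) → (5,4) → (4,4) → (3,4) → (3,3) → (4,3) → (4,2) → (3,2) → (3,1) → (2,1) → (2,2) → (2,3) → (1,3) → (1,2) → (1,1) → (1,0) → (2,0) → (3,0) → (4,0) → (5,0) → (5,1) → (5,2) → (5,3) → (6,3) → (6,2) → (6,1) → (7,1) → (7,0) → (8,0) → (9,0) → (9,1) → (8,1) → (8,2) → (8,3) → (9,3) → (9,4) → (8,4) → (8,5) → (9,5) → (9,6) → (9,7) → (9,8) → (9,9)
Directions: right, right, right, right, down, down, right, down, down, down, left, up, up, left, down, left, up, left, up, right, right, up, left, left, left, down, down, down, down, right, right, right, down, left, left, down, left, down, down, right, up, right, right, down, right, up, right, down, right, right, right, right

Solution:

┌─────────┬───────┬─┐
│A → → → ↓│       │ │
├───────┐ │ ╶───┐ │ │
│↓ ← ← ↰│↓│     │ │ │
│ ┌───╴ │ └───┐ │ │ │
│↓│↱ → ↑│↳ ↓  │ │ │ │
│ │ ╶─┬─┴─┐ ╷ │ │ │ │
│↓│↑ ↰│↓ ↰│↓│ │ │ │ │
│ ├─╴ ╵ ╷ │ │ │ │ ╵ │
│↓│  ↑ ↲│↑│↓│ │ │   │
│ └─────┤ ╵ │ │ ├─┐ │
│↳ → → ↓│↑ ↲│ │ │ │ │
│ ┌───╴ ├─┬─┘ │ │ │ │
│ │↓ ← ↲│ │   │ │ │ │
├─┘ ┌───┘ ╵ ┌─┘ │ │ │
│↓ ↲│       │   │ │ │
│ ┌─┴───┬───┤ ┌─┘ │ │
│↓│↱ → ↓│↱ ↓│ │   │ │
│ ╵ ╶─┐ ╵ ╷ └─┘ ╶─┘ │
│↳ ↑  │↳ ↑│↳ → → → B│
└─────┴───┴─────────┘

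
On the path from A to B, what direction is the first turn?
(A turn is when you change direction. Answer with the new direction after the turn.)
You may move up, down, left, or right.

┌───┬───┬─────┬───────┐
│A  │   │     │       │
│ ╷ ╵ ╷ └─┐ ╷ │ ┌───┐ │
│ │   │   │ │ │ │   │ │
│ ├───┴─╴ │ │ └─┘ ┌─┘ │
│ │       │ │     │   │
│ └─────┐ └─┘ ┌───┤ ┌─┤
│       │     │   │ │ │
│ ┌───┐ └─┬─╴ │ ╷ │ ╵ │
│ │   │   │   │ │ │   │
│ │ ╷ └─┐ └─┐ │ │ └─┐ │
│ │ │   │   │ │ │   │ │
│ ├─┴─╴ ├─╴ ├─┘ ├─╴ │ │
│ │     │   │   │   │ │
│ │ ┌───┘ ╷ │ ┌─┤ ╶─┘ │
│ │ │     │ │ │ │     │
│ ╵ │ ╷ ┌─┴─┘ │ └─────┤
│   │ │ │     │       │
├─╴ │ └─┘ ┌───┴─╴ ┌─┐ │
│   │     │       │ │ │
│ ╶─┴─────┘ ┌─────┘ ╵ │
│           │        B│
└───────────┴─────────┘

Directions: down, down, down, down, down, down, down, down, right, down, left, down, right, right, right, right, right, up, right, right, right, up, right, right, down, down
First turn direction: right

Solution:

┌───┬───┬─────┬───────┐
│A  │   │     │       │
│ ╷ ╵ ╷ └─┐ ╷ │ ┌───┐ │
│↓│   │   │ │ │ │   │ │
│ ├───┴─╴ │ │ └─┘ ┌─┘ │
│↓│       │ │     │   │
│ └─────┐ └─┘ ┌───┤ ┌─┤
│↓      │     │   │ │ │
│ ┌───┐ └─┬─╴ │ ╷ │ ╵ │
│↓│   │   │   │ │ │   │
│ │ ╷ └─┐ └─┐ │ │ └─┐ │
│↓│ │   │   │ │ │   │ │
│ ├─┴─╴ ├─╴ ├─┘ ├─╴ │ │
│↓│     │   │   │   │ │
│ │ ┌───┘ ╷ │ ┌─┤ ╶─┘ │
│↓│ │     │ │ │ │     │
│ ╵ │ ╷ ┌─┴─┘ │ └─────┤
│↳ ↓│ │ │     │  ↱ → ↓│
├─╴ │ └─┘ ┌───┴─╴ ┌─┐ │
│↓ ↲│     │↱ → → ↑│ │↓│
│ ╶─┴─────┘ ┌─────┘ ╵ │
│↳ → → → → ↑│        B│
└───────────┴─────────┘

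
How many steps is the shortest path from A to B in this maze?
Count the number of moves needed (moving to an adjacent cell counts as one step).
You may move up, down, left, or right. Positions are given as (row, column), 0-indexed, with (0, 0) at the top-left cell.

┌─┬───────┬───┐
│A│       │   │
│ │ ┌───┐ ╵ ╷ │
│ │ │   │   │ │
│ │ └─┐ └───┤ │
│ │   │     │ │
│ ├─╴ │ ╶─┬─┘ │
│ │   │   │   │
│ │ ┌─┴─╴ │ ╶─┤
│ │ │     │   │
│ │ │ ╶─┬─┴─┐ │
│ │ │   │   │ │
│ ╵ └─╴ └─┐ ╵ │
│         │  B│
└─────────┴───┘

Using BFS to find shortest path:
Start: (0, 0), End: (6, 6)
Path found:
(0,0) → (1,0) → (2,0) → (3,0) → (4,0) → (5,0) → (6,0) → (6,1) → (5,1) → (4,1) → (3,1) → (3,2) → (2,2) → (2,1) → (1,1) → (0,1) → (0,2) → (0,3) → (0,4) → (1,4) → (1,5) → (0,5) → (0,6) → (1,6) → (2,6) → (3,6) → (3,5) → (4,5) → (4,6) → (5,6) → (6,6)
Number of steps: 30

Solution:

┌─┬───────┬───┐
│A│↱ → → ↓│↱ ↓│
│ │ ┌───┐ ╵ ╷ │
│↓│↑│   │↳ ↑│↓│
│ │ └─┐ └───┤ │
│↓│↑ ↰│     │↓│
│ ├─╴ │ ╶─┬─┘ │
│↓│↱ ↑│   │↓ ↲│
│ │ ┌─┴─╴ │ ╶─┤
│↓│↑│     │↳ ↓│
│ │ │ ╶─┬─┴─┐ │
│↓│↑│   │   │↓│
│ ╵ └─╴ └─┐ ╵ │
│↳ ↑      │  B│
└─────────┴───┘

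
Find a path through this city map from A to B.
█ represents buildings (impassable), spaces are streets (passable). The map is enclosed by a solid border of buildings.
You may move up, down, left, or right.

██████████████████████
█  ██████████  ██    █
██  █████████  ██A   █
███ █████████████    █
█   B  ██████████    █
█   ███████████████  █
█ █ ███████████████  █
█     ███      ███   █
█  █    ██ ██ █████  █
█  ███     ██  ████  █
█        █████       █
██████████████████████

Finding the shortest path from A to B:
Movement: cardinal only
Path length: 37 steps
Directions: down → down → right → right → down → down → down → down → down → down → left → left → left → left → left → up → left → up → up → left → left → left → down → down → left → left → left → up → left → left → up → left → left → up → up → up → right

Solution:

██████████████████████
█  ██████████  ██    █
██  █████████  ██A   █
███ █████████████↓   █
█  ↱B  ██████████↳→↓ █
█  ↑███████████████↓ █
█ █↑███████████████↓ █
█  ↑←↰███ ↓←←↰ ███ ↓ █
█  █ ↑←↰██↓██↑█████↓ █
█  ███ ↑←←↲██↑↰████↓ █
█        █████↑←←←←↲ █
██████████████████████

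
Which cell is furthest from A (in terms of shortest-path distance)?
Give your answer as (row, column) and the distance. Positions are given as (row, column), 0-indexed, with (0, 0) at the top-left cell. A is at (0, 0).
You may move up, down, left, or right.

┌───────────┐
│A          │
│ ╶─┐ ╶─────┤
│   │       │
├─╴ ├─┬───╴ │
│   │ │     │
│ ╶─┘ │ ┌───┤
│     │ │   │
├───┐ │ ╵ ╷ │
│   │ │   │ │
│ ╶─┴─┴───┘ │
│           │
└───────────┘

Computing BFS distances from A to all cells:
Furthest cell: (4, 1)
Distance: 23 steps

Path from A to the furthest cell:

┌───────────┐
│A → ↓      │
│ ╶─┐ ╶─────┤
│   │↳ → → ↓│
├─╴ ├─┬───╴ │
│   │ │↓ ← ↲│
│ ╶─┘ │ ┌───┤
│     │↓│↱ ↓│
├───┐ │ ╵ ╷ │
│↱ B│ │↳ ↑│↓│
│ ╶─┴─┴───┘ │
│↑ ← ← ← ← ↲│
└───────────┘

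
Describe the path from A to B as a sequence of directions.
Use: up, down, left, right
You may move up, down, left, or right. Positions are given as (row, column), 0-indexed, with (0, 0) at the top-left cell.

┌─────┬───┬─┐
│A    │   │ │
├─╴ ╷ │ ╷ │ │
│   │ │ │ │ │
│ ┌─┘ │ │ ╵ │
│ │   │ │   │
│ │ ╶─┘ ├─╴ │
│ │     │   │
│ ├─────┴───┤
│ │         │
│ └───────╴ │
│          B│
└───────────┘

Finding the path and converting it to directions:
Path through cells: (0,0) → (0,1) → (1,1) → (1,0) → (2,0) → (3,0) → (4,0) → (5,0) → (5,1) → (5,2) → (5,3) → (5,4) → (5,5)
Directions: right, down, left, down, down, down, down, right, right, right, right, right

Solution:

┌─────┬───┬─┐
│A ↓  │   │ │
├─╴ ╷ │ ╷ │ │
│↓ ↲│ │ │ │ │
│ ┌─┘ │ │ ╵ │
│↓│   │ │   │
│ │ ╶─┘ ├─╴ │
│↓│     │   │
│ ├─────┴───┤
│↓│         │
│ └───────╴ │
│↳ → → → → B│
└───────────┘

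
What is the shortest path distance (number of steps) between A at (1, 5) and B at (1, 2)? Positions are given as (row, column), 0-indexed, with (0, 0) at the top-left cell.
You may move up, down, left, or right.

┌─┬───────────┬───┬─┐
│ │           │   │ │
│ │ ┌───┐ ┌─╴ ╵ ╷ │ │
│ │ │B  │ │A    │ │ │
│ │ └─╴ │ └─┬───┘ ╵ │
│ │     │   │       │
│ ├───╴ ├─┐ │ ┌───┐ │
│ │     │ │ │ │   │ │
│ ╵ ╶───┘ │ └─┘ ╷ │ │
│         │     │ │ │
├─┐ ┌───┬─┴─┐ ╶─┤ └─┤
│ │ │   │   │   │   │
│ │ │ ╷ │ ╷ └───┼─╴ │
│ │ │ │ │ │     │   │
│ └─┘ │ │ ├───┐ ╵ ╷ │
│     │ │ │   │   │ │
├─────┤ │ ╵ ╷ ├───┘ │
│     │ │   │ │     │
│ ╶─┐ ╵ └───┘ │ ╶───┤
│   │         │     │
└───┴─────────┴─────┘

Finding path from (1, 5) to (1, 2):
Path: (1,5) → (1,6) → (0,6) → (0,5) → (0,4) → (0,3) → (0,2) → (0,1) → (1,1) → (2,1) → (2,2) → (2,3) → (1,3) → (1,2)
Distance: 13 steps

Solution:

┌─┬───────────┬───┬─┐
│ │↓ ← ← ← ← ↰│   │ │
│ │ ┌───┐ ┌─╴ ╵ ╷ │ │
│ │↓│B ↰│ │A ↑  │ │ │
│ │ └─╴ │ └─┬───┘ ╵ │
│ │↳ → ↑│   │       │
│ ├───╴ ├─┐ │ ┌───┐ │
│ │     │ │ │ │   │ │
│ ╵ ╶───┘ │ └─┘ ╷ │ │
│         │     │ │ │
├─┐ ┌───┬─┴─┐ ╶─┤ └─┤
│ │ │   │   │   │   │
│ │ │ ╷ │ ╷ └───┼─╴ │
│ │ │ │ │ │     │   │
│ └─┘ │ │ ├───┐ ╵ ╷ │
│     │ │ │   │   │ │
├─────┤ │ ╵ ╷ ├───┘ │
│     │ │   │ │     │
│ ╶─┐ ╵ └───┘ │ ╶───┤
│   │         │     │
└───┴─────────┴─────┘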